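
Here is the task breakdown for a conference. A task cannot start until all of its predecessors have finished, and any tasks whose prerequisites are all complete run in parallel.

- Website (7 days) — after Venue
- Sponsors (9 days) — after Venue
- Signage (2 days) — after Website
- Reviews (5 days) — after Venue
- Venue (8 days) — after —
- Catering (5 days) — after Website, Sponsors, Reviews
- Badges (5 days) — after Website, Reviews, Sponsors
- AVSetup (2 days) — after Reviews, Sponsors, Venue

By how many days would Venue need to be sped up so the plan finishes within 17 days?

Current finish: 22 days; target: 17.
Venue is on every critical path, so each day cut from Venue cuts the finish by one (this holds down to a finish of 15).
Need 22 − 17 = 5 days off Venue → Venue becomes 3 days, finish becomes 17.

5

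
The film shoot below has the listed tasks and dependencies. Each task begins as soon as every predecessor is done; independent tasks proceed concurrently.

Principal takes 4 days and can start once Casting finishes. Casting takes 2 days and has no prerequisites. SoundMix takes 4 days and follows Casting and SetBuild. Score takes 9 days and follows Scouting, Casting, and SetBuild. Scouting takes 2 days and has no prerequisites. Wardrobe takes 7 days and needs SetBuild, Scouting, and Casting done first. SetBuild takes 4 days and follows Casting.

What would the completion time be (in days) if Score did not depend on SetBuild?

With the dependency in place, Casting→SetBuild→Score = 2+4+9 = 15 sets the finish at 15 days.
Without SetBuild→Score, Score's earliest start moves from 6 to 2.
After: Casting→SetBuild→Wardrobe = 2+4+7 = 13 → 13 days.

13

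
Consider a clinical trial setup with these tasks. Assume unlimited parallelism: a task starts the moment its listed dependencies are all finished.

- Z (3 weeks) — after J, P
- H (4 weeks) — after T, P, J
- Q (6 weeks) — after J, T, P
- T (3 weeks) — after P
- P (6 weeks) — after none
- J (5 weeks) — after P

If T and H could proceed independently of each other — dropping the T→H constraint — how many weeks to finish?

Before: longest chain P→J→Q = 6+5+6 = 17, finish 17.
Dropping T→H doesn't change H's earliest start (11); another predecessor still binds.
New critical path: P→J→Q = 6+5+6 = 17 ⇒ 17 weeks.

17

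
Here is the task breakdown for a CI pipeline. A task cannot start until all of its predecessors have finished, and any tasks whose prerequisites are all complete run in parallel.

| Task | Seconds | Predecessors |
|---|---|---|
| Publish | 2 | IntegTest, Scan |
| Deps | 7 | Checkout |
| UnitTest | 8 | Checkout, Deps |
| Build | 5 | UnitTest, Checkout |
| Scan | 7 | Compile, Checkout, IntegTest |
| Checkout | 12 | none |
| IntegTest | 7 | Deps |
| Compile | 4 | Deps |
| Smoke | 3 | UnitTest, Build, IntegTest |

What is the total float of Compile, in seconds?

3

Critical path: Checkout→Deps→UnitTest→Build→Smoke = 12+7+8+5+3 = 35, so the finish is 35 seconds.
Longest path through Compile: 32 seconds (earliest finish 23, latest finish 26).
Float = 35 − 32 = 3.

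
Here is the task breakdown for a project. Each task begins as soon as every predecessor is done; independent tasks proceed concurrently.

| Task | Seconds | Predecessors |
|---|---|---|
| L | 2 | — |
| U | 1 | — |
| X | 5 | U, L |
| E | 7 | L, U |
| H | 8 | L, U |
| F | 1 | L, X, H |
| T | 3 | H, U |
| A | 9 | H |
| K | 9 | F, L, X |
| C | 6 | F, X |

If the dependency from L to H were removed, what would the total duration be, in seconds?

19

Before: longest chain L→H→F→K = 2+8+1+9 = 20, finish 20.
Without L→H, H's earliest start moves from 2 to 1.
New critical path: U→H→F→K = 1+8+1+9 = 19 ⇒ 19 seconds.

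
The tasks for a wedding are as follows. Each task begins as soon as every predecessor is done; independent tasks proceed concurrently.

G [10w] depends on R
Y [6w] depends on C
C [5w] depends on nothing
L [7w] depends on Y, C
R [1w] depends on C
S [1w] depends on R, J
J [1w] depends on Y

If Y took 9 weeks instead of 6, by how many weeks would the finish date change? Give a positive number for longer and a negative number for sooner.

3

Actual critical path: C→Y→L = 5+6+7 = 18 ⇒ 18 weeks.
Y is on the critical path; changing it to 9 makes that path 21 weeks.
That remains the longest chain; total 21 weeks.
Change in finish: 21 − 18 = +3 weeks.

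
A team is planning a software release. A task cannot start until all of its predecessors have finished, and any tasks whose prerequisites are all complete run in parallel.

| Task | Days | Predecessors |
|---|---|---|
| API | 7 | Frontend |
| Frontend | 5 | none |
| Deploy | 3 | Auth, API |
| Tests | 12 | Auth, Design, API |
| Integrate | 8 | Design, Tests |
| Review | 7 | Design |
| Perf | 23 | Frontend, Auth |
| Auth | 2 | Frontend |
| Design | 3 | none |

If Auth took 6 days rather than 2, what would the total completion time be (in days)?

34

Actual critical path: Frontend→API→Tests→Integrate = 5+7+12+8 = 32 ⇒ 32 days.
The longest path through Auth is only 30 days, so Auth has float 2.
Now Frontend→Auth→Perf = 5+6+23 = 34 is longest, so the finish becomes 34 days.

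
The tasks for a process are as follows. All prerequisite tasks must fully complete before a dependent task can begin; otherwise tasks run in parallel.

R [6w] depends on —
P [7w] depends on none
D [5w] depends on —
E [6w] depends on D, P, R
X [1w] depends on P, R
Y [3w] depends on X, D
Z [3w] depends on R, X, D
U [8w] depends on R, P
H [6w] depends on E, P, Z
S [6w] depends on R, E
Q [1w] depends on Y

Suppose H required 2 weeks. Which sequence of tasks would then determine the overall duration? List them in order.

P, E, S

As given, the longest chain is P→E→H = 7+6+6 = 19, so the finish is 19 weeks.
Since H is critical, the -4 change carries straight to that chain (now 15 weeks).
The binding chain switches to P→E→S = 7+6+6 = 19; finish 19 weeks.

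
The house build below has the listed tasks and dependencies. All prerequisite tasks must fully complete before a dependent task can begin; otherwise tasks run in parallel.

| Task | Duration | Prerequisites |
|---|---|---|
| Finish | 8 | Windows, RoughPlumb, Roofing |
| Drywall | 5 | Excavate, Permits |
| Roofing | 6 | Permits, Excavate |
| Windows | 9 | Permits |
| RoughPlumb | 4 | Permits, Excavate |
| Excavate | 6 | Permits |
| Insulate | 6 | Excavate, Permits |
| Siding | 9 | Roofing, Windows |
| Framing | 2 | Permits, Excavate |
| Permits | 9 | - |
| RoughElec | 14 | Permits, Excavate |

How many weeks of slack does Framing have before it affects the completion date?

The longest chain is Permits→Excavate→Roofing→Siding = 9+6+6+9 = 30; overall finish 30 weeks.
Framing finishes as early as 17 and must finish by 30.
Float = 30 − 17 = 13.

13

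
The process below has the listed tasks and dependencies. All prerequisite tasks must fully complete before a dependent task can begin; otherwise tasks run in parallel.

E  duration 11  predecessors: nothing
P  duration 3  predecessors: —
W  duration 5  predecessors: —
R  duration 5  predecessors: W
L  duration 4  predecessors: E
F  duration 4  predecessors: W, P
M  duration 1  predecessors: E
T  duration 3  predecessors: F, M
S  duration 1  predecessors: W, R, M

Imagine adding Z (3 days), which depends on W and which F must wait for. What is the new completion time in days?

Originally the plan takes 15 days.
With Z inserted, F now waits for max(W, P, Z).
New critical path: E→L = 11+4 = 15 ⇒ 15 days.

15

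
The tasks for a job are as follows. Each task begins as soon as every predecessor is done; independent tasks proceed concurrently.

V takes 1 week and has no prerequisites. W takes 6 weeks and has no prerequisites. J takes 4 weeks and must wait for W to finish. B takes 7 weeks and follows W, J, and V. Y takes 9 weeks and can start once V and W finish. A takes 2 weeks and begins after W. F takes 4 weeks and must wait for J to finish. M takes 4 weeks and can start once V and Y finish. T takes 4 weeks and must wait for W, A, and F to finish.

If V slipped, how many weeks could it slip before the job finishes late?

Critical path: W→Y→M = 6+9+4 = 19, so the finish is 19 weeks.
V finishes as early as 1 and must finish by 6.
Slack of V = 5 − 0 = 5 weeks.

5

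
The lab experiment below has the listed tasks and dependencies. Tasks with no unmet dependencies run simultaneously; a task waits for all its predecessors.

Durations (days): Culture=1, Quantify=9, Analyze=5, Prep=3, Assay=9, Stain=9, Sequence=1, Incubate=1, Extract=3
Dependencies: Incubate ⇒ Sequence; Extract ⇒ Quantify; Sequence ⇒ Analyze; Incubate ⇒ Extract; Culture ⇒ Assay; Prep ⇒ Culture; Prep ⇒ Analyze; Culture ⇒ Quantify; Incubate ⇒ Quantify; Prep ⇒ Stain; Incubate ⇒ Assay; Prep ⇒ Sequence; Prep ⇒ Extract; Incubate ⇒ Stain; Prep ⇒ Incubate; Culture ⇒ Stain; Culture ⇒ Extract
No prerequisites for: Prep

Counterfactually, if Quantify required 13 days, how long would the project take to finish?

20

As given, the longest chain is Prep→Culture→Extract→Quantify = 3+1+3+9 = 16, so the finish is 16 days.
Quantify is on the critical path; changing it to 13 makes that path 20 days.
That remains the longest chain; total 20 days.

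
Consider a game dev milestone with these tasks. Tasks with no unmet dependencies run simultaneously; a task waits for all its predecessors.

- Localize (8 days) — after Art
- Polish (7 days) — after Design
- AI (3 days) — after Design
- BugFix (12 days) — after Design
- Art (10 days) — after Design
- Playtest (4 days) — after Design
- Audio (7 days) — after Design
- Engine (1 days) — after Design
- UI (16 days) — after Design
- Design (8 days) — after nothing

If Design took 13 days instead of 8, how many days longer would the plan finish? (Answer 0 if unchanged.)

Critical path before the change: Design→Art→Localize = 8+10+8 = 26 giving 26 days.
Design lies on that path, so at 13 days the path becomes 31 days.
No other chain overtakes it, so the finish is 31 days.
Change in finish: 31 − 26 = +5 days.

5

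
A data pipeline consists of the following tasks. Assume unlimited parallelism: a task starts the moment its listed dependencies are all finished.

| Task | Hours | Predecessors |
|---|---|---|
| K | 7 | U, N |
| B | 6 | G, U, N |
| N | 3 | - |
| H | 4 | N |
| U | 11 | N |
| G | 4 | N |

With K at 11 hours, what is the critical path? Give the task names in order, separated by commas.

N, U, K

Baseline: N→U→K = 3+11+7 = 21 → 21 hours.
K is on the critical path; changing it to 11 makes that path 25 hours.
No other chain overtakes it, so the finish is 25 hours.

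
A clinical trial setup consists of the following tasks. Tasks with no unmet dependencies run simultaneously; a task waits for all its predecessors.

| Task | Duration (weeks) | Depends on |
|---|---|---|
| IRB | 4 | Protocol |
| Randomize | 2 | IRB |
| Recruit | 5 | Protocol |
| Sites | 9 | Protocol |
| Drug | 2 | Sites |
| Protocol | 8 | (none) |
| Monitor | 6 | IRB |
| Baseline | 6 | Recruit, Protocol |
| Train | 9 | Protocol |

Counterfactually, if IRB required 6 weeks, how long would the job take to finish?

As given, the longest chain is Protocol→Sites→Drug = 8+9+2 = 19, so the finish is 19 weeks.
The longest path through IRB is only 18 weeks, so IRB has float 1.
Now Protocol→IRB→Monitor = 8+6+6 = 20 is longest, so the finish becomes 20 weeks.

20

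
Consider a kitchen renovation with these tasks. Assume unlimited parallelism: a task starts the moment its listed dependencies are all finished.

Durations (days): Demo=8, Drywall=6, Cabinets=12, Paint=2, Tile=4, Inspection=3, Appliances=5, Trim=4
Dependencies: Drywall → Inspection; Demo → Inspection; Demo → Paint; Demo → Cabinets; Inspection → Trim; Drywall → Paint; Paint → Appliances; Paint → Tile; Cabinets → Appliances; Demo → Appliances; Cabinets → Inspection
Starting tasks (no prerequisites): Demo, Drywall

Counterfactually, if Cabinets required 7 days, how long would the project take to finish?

Actual critical path: Demo→Cabinets→Inspection→Trim = 8+12+3+4 = 27 ⇒ 27 days.
Cabinets is on the critical path; changing it to 7 makes that path 22 days.
No other chain overtakes it, so the finish is 22 days.

22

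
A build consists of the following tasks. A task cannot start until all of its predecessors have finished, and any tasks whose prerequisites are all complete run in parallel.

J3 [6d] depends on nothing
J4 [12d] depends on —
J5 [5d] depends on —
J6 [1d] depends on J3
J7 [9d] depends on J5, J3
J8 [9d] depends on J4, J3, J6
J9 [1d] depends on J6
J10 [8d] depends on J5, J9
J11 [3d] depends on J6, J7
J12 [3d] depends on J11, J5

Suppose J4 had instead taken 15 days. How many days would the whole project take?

Baseline: J4→J8 = 12+9 = 21 → 21 days.
J4 lies on that path, so at 15 days the path becomes 24 days.
That remains the longest chain; total 24 days.

24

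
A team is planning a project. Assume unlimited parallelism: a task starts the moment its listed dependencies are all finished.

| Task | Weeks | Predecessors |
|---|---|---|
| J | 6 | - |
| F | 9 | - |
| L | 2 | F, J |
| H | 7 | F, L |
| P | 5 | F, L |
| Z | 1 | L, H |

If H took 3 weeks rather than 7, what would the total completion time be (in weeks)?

16

The binding path is F→L→H→Z = 9+2+7+1 = 19; finish at 19 weeks.
Since H is critical, the -4 change carries straight to that chain (now 15 weeks).
Now F→L→P = 9+2+5 = 16 is longest, so the finish becomes 16 weeks.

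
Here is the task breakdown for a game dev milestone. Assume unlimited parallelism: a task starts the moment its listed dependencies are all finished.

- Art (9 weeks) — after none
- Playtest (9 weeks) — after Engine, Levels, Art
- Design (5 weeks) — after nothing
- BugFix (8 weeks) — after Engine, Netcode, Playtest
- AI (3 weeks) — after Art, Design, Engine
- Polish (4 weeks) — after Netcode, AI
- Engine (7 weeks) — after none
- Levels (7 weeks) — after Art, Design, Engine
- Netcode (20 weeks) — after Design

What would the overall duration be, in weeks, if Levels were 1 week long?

33

Critical path before the change: Art→Levels→Playtest→BugFix = 9+7+9+8 = 33 giving 33 weeks.
Levels lies on that path, so at 1 week the path becomes 27 weeks.
New critical path: Design→Netcode→BugFix = 5+20+8 = 33 ⇒ 33 weeks.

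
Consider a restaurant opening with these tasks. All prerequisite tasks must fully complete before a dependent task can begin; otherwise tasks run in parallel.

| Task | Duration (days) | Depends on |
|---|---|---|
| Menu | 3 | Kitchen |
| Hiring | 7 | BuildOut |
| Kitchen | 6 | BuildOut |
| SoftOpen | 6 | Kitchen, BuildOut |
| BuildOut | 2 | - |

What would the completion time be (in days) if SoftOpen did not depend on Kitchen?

Original critical path: BuildOut→Kitchen→SoftOpen = 2+6+6 = 14 ⇒ 14 days.
Without Kitchen→SoftOpen, SoftOpen's earliest start moves from 8 to 2.
After: BuildOut→Kitchen→Menu = 2+6+3 = 11 → 11 days.

11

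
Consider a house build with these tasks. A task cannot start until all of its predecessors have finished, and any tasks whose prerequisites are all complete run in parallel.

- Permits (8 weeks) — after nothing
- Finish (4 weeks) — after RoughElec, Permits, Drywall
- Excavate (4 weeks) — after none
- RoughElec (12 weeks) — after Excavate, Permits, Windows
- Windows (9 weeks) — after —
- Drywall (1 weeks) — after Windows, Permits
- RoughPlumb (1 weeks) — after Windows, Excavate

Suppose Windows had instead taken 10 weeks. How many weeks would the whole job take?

Baseline: Windows→RoughElec→Finish = 9+12+4 = 25 → 25 weeks.
Windows lies on that path, so at 10 weeks the path becomes 26 weeks.
That remains the longest chain; total 26 weeks.

26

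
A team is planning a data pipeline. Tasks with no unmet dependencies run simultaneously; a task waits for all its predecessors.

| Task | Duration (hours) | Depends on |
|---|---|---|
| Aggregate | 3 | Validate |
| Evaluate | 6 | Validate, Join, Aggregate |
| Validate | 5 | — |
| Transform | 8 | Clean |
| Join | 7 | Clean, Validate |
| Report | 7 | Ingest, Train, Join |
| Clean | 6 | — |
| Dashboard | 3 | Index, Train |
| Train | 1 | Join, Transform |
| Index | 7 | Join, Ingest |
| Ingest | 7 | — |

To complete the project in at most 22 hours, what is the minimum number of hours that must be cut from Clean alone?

Current finish: 23 hours; target: 22.
Clean is on every critical path, so each hour cut from Clean cuts the finish by one (this holds down to a finish of 22).
Need 23 − 22 = 1 hour off Clean → Clean becomes 5 hours, finish becomes 22.

1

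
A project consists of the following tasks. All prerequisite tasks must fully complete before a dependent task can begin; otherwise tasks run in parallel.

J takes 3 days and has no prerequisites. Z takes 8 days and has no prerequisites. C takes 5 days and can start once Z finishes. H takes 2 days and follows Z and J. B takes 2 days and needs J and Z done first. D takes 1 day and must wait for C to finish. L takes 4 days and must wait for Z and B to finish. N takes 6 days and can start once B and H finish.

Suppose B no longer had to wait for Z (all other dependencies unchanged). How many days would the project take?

Before: longest chain Z→H→N = 8+2+6 = 16, finish 16.
Without Z→B, B's earliest start moves from 8 to 3.
New critical path: Z→H→N = 8+2+6 = 16 ⇒ 16 days.

16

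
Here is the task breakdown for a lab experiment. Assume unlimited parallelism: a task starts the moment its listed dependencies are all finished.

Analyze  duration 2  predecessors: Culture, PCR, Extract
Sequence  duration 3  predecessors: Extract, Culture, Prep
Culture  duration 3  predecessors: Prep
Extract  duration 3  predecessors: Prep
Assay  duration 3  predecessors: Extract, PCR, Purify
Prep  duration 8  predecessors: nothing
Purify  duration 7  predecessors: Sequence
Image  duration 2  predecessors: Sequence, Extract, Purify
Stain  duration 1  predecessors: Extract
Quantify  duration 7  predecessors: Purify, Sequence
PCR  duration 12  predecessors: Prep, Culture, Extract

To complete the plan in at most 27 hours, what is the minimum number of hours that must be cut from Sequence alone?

Current finish: 28 hours; target: 27.
Sequence is on every critical path, so each hour cut from Sequence cuts the finish by one (this holds down to a finish of 26).
Need 28 − 27 = 1 hour off Sequence → Sequence becomes 2 hours, finish becomes 27.

1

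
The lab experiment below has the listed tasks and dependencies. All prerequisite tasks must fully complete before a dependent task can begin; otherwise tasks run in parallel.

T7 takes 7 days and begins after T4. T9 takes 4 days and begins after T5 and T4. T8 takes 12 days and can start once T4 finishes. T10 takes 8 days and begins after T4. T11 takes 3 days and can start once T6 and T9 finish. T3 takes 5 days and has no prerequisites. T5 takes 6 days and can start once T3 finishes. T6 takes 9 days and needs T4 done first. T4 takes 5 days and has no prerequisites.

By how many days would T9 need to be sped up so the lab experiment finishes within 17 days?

Current finish: 18 days; target: 17.
T9 is on every critical path, so each day cut from T9 cuts the finish by one (this holds down to a finish of 17).
Need 18 − 17 = 1 day off T9 → T9 becomes 3 days, finish becomes 17.

1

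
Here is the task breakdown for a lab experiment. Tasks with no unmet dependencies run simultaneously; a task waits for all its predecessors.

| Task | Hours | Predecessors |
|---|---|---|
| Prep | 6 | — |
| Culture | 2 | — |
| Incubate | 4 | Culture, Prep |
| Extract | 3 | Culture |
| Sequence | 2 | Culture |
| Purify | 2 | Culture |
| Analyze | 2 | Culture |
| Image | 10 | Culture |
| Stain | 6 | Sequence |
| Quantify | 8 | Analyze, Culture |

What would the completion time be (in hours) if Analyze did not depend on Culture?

With the dependency in place, Culture→Analyze→Quantify = 2+2+8 = 12 sets the finish at 12 hours.
Without Culture→Analyze, Analyze's earliest start moves from 2 to 0.
The longest chain is now Culture→Image = 2+10 = 12, so the lab experiment takes 12 hours.

12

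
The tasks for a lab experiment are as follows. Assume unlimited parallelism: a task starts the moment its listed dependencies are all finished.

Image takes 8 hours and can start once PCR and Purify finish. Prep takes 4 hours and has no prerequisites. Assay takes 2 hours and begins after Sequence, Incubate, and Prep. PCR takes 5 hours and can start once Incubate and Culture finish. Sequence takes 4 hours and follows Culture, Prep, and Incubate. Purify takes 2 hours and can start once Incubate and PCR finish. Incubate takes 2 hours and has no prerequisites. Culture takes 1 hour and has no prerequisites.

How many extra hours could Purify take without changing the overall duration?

0

Incubate→PCR→Purify→Image = 2+5+2+8 = 17 sets the makespan at 17 hours.
Longest path through Purify: 17 hours (earliest finish 9, latest finish 9).
Float = 17 − 17 = 0.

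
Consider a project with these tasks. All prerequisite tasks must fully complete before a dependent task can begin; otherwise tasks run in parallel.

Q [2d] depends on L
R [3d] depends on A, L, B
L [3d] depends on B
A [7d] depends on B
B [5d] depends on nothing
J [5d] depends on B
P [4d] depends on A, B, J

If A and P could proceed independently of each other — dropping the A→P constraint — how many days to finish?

15

Before: longest chain B→A→P = 5+7+4 = 16, finish 16.
Without A→P, P's earliest start moves from 12 to 10.
The longest chain is now B→A→R = 5+7+3 = 15, so the project takes 15 days.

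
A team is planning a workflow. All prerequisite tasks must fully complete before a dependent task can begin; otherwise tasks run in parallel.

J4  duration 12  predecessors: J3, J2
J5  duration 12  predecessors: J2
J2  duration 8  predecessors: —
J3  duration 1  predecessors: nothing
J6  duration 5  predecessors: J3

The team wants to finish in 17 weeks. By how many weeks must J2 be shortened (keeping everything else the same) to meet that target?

Current finish: 20 weeks; target: 17.
J2 is on every critical path, so each week cut from J2 cuts the finish by one (this holds down to a finish of 13).
Need 20 − 17 = 3 weeks off J2 → J2 becomes 5 weeks, finish becomes 17.

3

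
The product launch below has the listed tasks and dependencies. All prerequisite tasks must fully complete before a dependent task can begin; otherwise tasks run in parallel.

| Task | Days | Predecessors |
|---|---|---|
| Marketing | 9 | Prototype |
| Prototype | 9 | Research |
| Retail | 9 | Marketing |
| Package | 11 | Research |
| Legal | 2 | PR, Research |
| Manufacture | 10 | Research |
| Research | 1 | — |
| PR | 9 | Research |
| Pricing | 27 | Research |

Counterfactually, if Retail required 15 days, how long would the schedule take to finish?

34

As given, the longest chain is Research→Prototype→Marketing→Retail = 1+9+9+9 = 28, so the finish is 28 days.
Retail is on the critical path; changing it to 15 makes that path 34 days.
The critical path is still Research→Prototype→Marketing→Retail; finish is now 34 days.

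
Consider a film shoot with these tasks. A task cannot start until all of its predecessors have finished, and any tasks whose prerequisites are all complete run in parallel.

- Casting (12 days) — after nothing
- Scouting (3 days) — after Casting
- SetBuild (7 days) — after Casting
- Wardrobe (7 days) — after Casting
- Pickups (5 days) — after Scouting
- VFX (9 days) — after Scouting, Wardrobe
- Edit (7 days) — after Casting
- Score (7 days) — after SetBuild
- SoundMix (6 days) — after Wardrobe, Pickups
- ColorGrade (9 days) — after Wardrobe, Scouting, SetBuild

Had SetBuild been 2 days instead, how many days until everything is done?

28

Actual critical path: Casting→SetBuild→ColorGrade = 12+7+9 = 28 ⇒ 28 days.
Since SetBuild is critical, the -5 change carries straight to that chain (now 23 days).
The binding chain switches to Casting→Wardrobe→VFX = 12+7+9 = 28; finish 28 days.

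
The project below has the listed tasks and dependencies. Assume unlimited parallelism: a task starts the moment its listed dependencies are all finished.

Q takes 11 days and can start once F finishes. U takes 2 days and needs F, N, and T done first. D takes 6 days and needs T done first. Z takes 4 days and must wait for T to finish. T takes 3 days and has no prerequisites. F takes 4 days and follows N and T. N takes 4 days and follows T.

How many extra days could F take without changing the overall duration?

The longest chain is T→N→F→Q = 3+4+4+11 = 22; overall finish 22 days.
F finishes as early as 11 and must finish by 11.
So F can slip 11 − 11 = 0 days.

0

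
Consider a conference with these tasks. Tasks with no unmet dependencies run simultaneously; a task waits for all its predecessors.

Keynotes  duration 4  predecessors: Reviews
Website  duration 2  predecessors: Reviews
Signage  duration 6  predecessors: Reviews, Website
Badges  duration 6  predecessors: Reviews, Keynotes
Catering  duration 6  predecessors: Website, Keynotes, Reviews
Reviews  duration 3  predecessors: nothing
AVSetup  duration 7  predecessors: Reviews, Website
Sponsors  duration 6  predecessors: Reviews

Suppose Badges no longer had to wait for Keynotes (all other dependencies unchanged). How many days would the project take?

Original critical path: Reviews→Keynotes→Catering = 3+4+6 = 13 ⇒ 13 days.
Without Keynotes→Badges, Badges's earliest start moves from 7 to 3.
The longest chain is now Reviews→Keynotes→Catering = 3+4+6 = 13, so the project takes 13 days.

13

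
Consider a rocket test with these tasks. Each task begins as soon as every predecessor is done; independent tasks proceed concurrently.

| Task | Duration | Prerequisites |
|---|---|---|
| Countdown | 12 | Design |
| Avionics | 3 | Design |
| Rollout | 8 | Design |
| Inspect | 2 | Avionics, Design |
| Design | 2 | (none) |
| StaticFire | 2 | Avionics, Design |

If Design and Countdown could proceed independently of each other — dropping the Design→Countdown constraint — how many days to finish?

With the dependency in place, Design→Countdown = 2+12 = 14 sets the finish at 14 days.
Without Design→Countdown, Countdown's earliest start moves from 2 to 0.
After: Countdown = 12 = 12 → 12 days.

12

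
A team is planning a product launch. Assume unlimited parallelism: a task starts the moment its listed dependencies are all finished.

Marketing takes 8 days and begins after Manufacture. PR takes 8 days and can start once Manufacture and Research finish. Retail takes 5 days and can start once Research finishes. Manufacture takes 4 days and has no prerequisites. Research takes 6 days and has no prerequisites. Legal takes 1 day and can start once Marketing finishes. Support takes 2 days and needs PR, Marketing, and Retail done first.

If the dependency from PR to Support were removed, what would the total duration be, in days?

14

Before: longest chain Research→PR→Support = 6+8+2 = 16, finish 16.
Without PR→Support, Support's earliest start moves from 14 to 12.
New critical path: Research→PR = 6+8 = 14 ⇒ 14 days.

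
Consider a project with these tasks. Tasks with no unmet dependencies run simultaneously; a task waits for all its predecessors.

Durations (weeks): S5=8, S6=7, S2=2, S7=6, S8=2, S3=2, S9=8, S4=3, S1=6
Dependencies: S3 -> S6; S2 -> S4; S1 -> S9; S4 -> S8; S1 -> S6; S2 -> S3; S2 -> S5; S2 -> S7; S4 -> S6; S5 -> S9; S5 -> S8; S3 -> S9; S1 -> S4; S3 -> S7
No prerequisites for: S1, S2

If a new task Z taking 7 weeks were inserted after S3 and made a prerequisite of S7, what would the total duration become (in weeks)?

Originally the schedule takes 18 weeks.
With Z inserted, S7 now waits for max(S3, S2, Z).
New critical path: S2→S5→S9 = 2+8+8 = 18 ⇒ 18 weeks.

18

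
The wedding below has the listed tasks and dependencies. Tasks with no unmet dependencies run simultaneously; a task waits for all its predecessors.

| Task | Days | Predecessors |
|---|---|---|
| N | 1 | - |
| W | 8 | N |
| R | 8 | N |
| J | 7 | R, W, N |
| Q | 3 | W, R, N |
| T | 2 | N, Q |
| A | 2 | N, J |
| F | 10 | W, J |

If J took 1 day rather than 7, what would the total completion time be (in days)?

Actual critical path: N→W→J→F = 1+8+7+10 = 26 ⇒ 26 days.
J is on the critical path; changing it to 1 makes that path 20 days.
The critical path is still N→W→J→F; finish is now 20 days.

20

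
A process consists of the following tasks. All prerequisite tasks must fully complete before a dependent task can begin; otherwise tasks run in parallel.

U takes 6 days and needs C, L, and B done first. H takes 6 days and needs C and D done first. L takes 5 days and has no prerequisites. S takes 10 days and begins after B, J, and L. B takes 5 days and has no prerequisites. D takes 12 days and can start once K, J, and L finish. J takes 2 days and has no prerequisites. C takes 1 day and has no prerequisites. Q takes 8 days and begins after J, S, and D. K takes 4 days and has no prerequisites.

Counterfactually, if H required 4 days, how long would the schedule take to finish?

As given, the longest chain is L→D→Q = 5+12+8 = 25, so the finish is 25 days.
H is off the critical path — its longest chain is 23 days, giving 2 of slack.
That remains the longest chain; total 25 days.

25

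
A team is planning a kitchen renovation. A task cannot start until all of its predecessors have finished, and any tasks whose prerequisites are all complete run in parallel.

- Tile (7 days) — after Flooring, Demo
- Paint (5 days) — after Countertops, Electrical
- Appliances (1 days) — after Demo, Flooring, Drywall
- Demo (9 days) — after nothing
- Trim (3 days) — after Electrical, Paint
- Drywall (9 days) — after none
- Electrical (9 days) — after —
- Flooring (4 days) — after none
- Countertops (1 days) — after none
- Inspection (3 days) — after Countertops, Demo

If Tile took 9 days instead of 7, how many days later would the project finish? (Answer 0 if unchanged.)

Baseline: Electrical→Paint→Trim = 9+5+3 = 17 → 17 days.
Tile has 1 day of float (longest path through it is 16).
New critical path: Demo→Tile = 9+9 = 18 ⇒ 18 days.
Change in finish: 18 − 17 = +1 days.

1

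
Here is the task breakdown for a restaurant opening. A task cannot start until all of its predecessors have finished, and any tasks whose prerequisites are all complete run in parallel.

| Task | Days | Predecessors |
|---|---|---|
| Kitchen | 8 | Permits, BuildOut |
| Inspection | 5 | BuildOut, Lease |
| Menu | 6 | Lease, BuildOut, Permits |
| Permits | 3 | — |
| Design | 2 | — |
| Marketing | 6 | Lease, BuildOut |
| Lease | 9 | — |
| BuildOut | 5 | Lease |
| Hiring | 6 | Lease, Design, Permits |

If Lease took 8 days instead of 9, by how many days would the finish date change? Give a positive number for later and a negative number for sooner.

Actual critical path: Lease→BuildOut→Kitchen = 9+5+8 = 22 ⇒ 22 days.
Since Lease is critical, the -1 change carries straight to that chain (now 21 days).
No other chain overtakes it, so the finish is 21 days.
Change in finish: 21 − 22 = -1 days.

-1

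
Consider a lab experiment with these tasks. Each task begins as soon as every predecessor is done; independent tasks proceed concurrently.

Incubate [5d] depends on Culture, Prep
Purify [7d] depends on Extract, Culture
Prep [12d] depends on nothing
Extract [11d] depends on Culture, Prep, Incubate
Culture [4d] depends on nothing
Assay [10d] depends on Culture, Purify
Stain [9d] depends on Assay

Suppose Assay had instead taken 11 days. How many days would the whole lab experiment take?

55

Actual critical path: Prep→Incubate→Extract→Purify→Assay→Stain = 12+5+11+7+10+9 = 54 ⇒ 54 days.
Since Assay is critical, the +1 change carries straight to that chain (now 55 days).
The critical path is still Prep→Incubate→Extract→Purify→Assay→Stain; finish is now 55 days.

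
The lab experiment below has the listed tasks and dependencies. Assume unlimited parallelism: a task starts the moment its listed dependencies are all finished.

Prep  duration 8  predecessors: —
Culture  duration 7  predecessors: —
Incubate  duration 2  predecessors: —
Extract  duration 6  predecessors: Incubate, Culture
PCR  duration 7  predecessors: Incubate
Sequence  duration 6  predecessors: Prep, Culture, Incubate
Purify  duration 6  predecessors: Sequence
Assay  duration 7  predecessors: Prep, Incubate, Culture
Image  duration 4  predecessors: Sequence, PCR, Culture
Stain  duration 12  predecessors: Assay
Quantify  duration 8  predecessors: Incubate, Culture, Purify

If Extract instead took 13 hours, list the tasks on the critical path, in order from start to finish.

Prep, Sequence, Purify, Quantify

Actual critical path: Prep→Sequence→Purify→Quantify = 8+6+6+8 = 28 ⇒ 28 hours.
Extract is off the critical path — its longest chain is 13 hours, giving 15 of slack.
No other chain overtakes it, so the finish is 28 hours.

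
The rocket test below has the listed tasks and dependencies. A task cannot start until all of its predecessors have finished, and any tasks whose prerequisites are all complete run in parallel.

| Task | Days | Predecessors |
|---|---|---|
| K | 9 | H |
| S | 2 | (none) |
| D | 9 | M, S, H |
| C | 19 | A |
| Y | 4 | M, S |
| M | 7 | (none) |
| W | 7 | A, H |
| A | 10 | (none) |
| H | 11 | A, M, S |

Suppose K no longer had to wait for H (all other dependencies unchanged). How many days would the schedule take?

30

Before: longest chain A→H→D = 10+11+9 = 30, finish 30.
Without H→K, K's earliest start moves from 21 to 0.
After: A→H→D = 10+11+9 = 30 → 30 days.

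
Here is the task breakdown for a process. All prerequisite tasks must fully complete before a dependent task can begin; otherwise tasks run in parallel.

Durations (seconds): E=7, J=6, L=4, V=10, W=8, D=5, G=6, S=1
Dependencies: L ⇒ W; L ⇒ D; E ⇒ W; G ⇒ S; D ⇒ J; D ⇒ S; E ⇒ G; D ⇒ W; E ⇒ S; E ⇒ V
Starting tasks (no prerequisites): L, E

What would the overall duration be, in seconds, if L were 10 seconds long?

23

Baseline: L→D→W = 4+5+8 = 17 → 17 seconds.
L is on the critical path; changing it to 10 makes that path 23 seconds.
No other chain overtakes it, so the finish is 23 seconds.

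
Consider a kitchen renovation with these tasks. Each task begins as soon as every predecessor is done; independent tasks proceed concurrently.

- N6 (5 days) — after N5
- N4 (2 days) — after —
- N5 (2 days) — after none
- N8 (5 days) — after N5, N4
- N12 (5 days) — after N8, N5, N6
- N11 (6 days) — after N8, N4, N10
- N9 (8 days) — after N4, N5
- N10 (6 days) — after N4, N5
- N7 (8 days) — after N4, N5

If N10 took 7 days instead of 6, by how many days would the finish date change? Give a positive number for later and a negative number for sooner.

1

As given, the longest chain is N4→N10→N11 = 2+6+6 = 14, so the finish is 14 days.
N10 lies on that path, so at 7 days the path becomes 15 days.
The critical path is still N4→N10→N11; finish is now 15 days.
Change in finish: 15 − 14 = +1 days.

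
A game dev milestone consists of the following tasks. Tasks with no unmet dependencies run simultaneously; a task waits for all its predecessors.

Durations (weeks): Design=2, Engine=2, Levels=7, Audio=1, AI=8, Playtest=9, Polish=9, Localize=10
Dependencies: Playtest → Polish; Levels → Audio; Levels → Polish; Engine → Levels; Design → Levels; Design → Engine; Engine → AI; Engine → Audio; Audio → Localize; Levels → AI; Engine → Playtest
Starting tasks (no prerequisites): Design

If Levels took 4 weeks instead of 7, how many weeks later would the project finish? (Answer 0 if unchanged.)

The binding path is Design→Engine→Levels→Audio→Localize = 2+2+7+1+10 = 22; finish at 22 weeks.
Levels is on the critical path; changing it to 4 makes that path 19 weeks.
Now Design→Engine→Playtest→Polish = 2+2+9+9 = 22 is longest, so the finish becomes 22 weeks.
Change in finish: 22 − 22 = +0 weeks.

0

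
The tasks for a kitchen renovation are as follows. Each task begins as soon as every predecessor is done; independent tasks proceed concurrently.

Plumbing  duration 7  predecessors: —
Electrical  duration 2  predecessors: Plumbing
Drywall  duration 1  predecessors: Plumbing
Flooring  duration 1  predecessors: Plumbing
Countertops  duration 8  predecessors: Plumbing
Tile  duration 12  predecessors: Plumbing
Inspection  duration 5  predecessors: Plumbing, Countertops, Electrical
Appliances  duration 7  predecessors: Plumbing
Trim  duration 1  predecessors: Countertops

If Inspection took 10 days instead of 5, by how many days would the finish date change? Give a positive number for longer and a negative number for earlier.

5

The binding path is Plumbing→Countertops→Inspection = 7+8+5 = 20; finish at 20 days.
Since Inspection is critical, the +5 change carries straight to that chain (now 25 days).
No other chain overtakes it, so the finish is 25 days.
Change in finish: 25 − 20 = +5 days.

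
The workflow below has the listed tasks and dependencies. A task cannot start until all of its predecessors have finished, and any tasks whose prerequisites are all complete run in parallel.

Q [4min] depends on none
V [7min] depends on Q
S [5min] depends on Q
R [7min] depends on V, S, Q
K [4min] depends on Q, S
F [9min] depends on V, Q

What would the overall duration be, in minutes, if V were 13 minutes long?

Critical path before the change: Q→V→F = 4+7+9 = 20 giving 20 minutes.
V is on the critical path; changing it to 13 makes that path 26 minutes.
That remains the longest chain; total 26 minutes.

26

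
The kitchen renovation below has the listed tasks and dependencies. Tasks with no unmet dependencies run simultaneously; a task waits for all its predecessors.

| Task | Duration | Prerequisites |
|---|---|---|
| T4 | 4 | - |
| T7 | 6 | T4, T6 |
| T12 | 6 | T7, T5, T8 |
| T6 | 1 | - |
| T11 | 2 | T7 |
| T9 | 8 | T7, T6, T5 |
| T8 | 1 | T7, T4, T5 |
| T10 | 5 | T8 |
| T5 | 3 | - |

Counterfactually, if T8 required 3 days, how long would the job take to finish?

19

Baseline: T4→T7→T9 = 4+6+8 = 18 → 18 days.
T8 is off the critical path — its longest chain is 17 days, giving 1 of slack.
New critical path: T4→T7→T8→T12 = 4+6+3+6 = 19 ⇒ 19 days.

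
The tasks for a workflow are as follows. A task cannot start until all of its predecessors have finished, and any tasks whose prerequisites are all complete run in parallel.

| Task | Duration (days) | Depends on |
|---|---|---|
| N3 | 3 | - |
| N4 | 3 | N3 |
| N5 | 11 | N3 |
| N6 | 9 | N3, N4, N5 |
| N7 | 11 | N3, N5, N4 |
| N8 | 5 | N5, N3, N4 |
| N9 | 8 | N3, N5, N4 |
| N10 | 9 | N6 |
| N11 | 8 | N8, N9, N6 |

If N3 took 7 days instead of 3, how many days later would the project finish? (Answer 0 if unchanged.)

4

Baseline: N3→N5→N6→N10 = 3+11+9+9 = 32 → 32 days.
Since N3 is critical, the +4 change carries straight to that chain (now 36 days).
No other chain overtakes it, so the finish is 36 days.
Change in finish: 36 − 32 = +4 days.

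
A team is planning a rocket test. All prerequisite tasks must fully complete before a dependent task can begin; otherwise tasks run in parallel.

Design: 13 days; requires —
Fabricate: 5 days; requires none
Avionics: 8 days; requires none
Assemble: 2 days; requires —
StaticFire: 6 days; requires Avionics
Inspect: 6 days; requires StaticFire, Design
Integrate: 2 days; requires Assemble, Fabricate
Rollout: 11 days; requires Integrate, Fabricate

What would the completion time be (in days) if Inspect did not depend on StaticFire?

19

With the dependency in place, Avionics→StaticFire→Inspect = 8+6+6 = 20 sets the finish at 20 days.
Without StaticFire→Inspect, Inspect's earliest start moves from 14 to 13.
After: Design→Inspect = 13+6 = 19 → 19 days.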